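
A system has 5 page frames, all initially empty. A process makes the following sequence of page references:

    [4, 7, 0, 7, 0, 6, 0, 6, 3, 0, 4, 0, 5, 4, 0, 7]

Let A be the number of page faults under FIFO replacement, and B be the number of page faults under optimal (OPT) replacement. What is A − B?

2

Under FIFO: F F F . . F . . F . . . F F . F → 8 faults.
Under OPT: F F F . . F . . F . . . F . . . → 6 faults.
A − B = 8 − 6 = 2.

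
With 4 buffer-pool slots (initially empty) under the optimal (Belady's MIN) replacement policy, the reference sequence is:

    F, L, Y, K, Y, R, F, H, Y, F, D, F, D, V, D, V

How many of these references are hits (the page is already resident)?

F: fault, frames {F}
L: fault, frames {F,L}
Y: fault, frames {F,L,Y}
K: fault, frames {F,L,Y,K}
Y: hit
R: fault, evict K, frames {F,L,Y,R}
F: hit
H: fault, evict R, frames {F,L,Y,H}
Y: hit
F: hit
D: fault, evict H, frames {F,L,Y,D}
F: hit
D: hit
V: fault, evict Y, frames {F,L,D,V}
D: hit
V: hit
Hits: 8.

8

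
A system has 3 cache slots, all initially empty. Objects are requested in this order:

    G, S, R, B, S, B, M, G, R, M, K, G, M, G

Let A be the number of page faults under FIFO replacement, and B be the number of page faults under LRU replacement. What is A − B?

1

Under FIFO: F F F F . . F F F . F . F F → 10 faults.
Under LRU: F F F F . . F F F . F F . . → 9 faults.
A − B = 10 − 9 = 1.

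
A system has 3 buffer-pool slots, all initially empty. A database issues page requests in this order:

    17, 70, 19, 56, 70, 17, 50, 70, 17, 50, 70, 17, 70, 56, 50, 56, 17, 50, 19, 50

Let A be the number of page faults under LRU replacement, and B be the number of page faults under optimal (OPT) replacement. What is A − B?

3

Under LRU: F F F F . F F . . . . . . F F . F . F . → 10 faults.
Under OPT: F F F F . . F . . . . . . F . . . . F . → 7 faults.
A − B = 10 − 7 = 3.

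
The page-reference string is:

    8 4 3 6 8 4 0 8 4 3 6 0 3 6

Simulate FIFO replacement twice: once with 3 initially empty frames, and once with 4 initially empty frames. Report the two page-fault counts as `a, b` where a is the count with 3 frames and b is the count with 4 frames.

9, 10

3 frames: F F F F F F F . . F F . . . → 9 faults.
4 frames: F F F F . . F F F F F F . . → 10 faults.
10 > 9: adding a frame increased faults — Belady's anomaly.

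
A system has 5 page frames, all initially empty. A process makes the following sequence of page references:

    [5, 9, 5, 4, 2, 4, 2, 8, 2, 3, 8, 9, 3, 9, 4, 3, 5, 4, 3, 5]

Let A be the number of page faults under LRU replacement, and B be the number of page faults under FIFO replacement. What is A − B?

Under LRU: F F . F F . . F . F . F . . . . F . . . → 8 faults.
Under FIFO: F F . F F . . F . F . . . . . . F . . . → 7 faults.
A − B = 8 − 7 = 1.

1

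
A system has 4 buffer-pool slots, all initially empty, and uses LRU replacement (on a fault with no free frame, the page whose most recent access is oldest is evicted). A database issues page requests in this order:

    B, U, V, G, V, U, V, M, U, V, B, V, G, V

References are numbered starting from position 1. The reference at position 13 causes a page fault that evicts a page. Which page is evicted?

pos 1: B: fault, frames (B)
pos 2: U: fault, frames (B U)
pos 3: V: fault, frames (B U V)
pos 4: G: fault, frames (B U V G)
pos 5: V: hit
pos 6: U: hit
pos 7: V: hit
pos 8: M: fault, evict B, frames (G U V M)
pos 9: U: hit
pos 10: V: hit
pos 11: B: fault, evict G, frames (M U V B)
pos 12: V: hit
pos 13: G: fault, evict M, frames (U B V G)
At position 13, page M is evicted.

M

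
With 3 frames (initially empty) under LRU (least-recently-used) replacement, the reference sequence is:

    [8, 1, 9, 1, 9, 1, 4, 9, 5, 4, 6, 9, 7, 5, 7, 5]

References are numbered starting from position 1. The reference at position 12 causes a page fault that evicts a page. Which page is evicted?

pos 1: 8 → fault, frames [8]
pos 2: 1 → fault, frames [8, 1]
pos 3: 9 → fault, frames [8, 1, 9]
pos 4: 1 → hit
pos 5: 9 → hit
pos 6: 1 → hit
pos 7: 4 → fault, evict 8, frames [9, 1, 4]
pos 8: 9 → hit
pos 9: 5 → fault, evict 1, frames [4, 9, 5]
pos 10: 4 → hit
pos 11: 6 → fault, evict 9, frames [5, 4, 6]
pos 12: 9 → fault, evict 5, frames [4, 6, 9]
At position 12, page 5 is evicted.

5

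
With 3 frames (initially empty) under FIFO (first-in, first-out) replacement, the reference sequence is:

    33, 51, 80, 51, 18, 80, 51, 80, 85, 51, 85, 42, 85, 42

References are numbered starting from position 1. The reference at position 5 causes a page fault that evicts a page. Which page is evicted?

pos 1: 33 → miss, frames (33)
pos 2: 51 → miss, frames (33 51)
pos 3: 80 → miss, frames (33 51 80)
pos 4: 51 → hit
pos 5: 18 → miss, evict 33, frames (51 80 18)
At position 5, page 33 is evicted.

33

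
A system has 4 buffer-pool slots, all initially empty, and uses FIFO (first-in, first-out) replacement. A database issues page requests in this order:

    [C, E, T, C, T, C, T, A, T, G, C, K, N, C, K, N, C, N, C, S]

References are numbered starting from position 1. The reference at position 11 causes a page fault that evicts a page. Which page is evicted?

pos 1: C → fault, frames [C]
pos 2: E → fault, frames [C, E]
pos 3: T → fault, frames [C, E, T]
pos 4: C → hit
pos 5: T → hit
pos 6: C → hit
pos 7: T → hit
pos 8: A → fault, frames [C, E, T, A]
pos 9: T → hit
pos 10: G → fault, evict C, frames [E, T, A, G]
pos 11: C → fault, evict E, frames [T, A, G, C]
At position 11, page E is evicted.

E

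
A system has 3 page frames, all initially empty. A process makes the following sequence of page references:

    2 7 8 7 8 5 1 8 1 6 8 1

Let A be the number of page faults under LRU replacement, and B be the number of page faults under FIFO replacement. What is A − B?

-1

Under LRU: F F F . . F F . . F . . → 6 faults.
Under FIFO: F F F . . F F . . F F . → 7 faults.
A − B = 6 − 7 = -1.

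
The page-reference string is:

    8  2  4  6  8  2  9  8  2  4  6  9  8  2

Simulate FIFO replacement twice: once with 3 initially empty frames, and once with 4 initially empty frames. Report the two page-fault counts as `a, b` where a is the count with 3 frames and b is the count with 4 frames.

11, 12

3 frames: F F F F F F F . . F F . F F → 11 faults.
4 frames: F F F F . . F F F F F F F F → 12 faults.
12 > 11: adding a frame increased faults — Belady's anomaly.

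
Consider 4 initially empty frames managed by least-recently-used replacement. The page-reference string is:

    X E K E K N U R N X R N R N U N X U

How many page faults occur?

X -> miss, frames [X]
E -> miss, frames [X, E]
K -> miss, frames [X, E, K]
E -> hit
K -> hit
N -> miss, frames [X, E, K, N]
U -> miss, evict X, frames [E, K, N, U]
R -> miss, evict E, frames [K, N, U, R]
N -> hit
X -> miss, evict K, frames [U, R, N, X]
R -> hit
N -> hit
R -> hit
N -> hit
U -> hit
N -> hit
X -> hit
U -> hit
Page faults: 7.

7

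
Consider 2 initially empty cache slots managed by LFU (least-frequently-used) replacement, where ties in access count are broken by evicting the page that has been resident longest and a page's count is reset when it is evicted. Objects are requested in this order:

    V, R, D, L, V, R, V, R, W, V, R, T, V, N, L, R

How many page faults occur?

V -> miss, frames [V]
R -> miss, frames [V, R]
D -> miss, evict V, frames [R, D]
L -> miss, evict R, frames [D, L]
V -> miss, evict D, frames [L, V]
R -> miss, evict L, frames [V, R]
V -> hit
R -> hit
W -> miss, evict V, frames [R, W]
V -> miss, evict W, frames [R, V]
R -> hit
T -> miss, evict V, frames [R, T]
V -> miss, evict T, frames [R, V]
N -> miss, evict V, frames [R, N]
L -> miss, evict N, frames [R, L]
R -> hit
Page faults: 12.

12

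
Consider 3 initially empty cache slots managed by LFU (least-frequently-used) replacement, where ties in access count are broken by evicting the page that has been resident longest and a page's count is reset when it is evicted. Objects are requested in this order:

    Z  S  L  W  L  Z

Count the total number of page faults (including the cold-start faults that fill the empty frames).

Z -> fault, frames [Z]
S -> fault, frames [Z, S]
L -> fault, frames [Z, S, L]
W -> fault, evict Z, frames [S, L, W]
L -> hit
Z -> fault, evict S, frames [L, W, Z]
Page faults: 5.

5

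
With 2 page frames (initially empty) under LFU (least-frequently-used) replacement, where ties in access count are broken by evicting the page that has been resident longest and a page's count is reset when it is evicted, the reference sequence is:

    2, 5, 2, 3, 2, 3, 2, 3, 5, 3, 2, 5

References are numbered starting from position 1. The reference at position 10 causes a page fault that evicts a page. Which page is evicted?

5

pos 1: 2 -> miss, frames (2)
pos 2: 5 -> miss, frames (2 5)
pos 3: 2 -> hit
pos 4: 3 -> miss, evict 5, frames (2 3)
pos 5: 2 -> hit
pos 6: 3 -> hit
pos 7: 2 -> hit
pos 8: 3 -> hit
pos 9: 5 -> miss, evict 3, frames (2 5)
pos 10: 3 -> miss, evict 5, frames (2 3)
At position 10, page 5 is evicted.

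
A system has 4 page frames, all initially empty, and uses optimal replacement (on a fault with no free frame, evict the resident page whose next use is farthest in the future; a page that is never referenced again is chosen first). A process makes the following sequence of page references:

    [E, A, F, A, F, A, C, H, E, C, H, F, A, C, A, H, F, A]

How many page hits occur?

12

E: miss, frames {E}
A: miss, frames {E,A}
F: miss, frames {E,A,F}
A: hit
F: hit
A: hit
C: miss, frames {E,A,F,C}
H: miss, evict A, frames {E,F,C,H}
E: hit
C: hit
H: hit
F: hit
A: miss, evict E, frames {F,C,H,A}
C: hit
A: hit
H: hit
F: hit
A: hit
Hits: 12.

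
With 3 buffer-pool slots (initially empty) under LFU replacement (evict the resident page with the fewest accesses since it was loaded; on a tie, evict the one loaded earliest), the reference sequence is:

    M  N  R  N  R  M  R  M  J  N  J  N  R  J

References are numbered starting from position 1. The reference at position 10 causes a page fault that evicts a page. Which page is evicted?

pos 1: M → miss, frames (M)
pos 2: N → miss, frames (M N)
pos 3: R → miss, frames (M N R)
pos 4: N → hit
pos 5: R → hit
pos 6: M → hit
pos 7: R → hit
pos 8: M → hit
pos 9: J → miss, evict N, frames (M R J)
pos 10: N → miss, evict J, frames (M R N)
At position 10, page J is evicted.

J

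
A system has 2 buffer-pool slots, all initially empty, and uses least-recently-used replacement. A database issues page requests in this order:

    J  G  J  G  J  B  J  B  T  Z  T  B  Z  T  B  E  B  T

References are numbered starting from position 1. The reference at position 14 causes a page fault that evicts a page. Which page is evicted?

pos 1: J → fault, frames (J)
pos 2: G → fault, frames (J G)
pos 3: J → hit
pos 4: G → hit
pos 5: J → hit
pos 6: B → fault, evict G, frames (J B)
pos 7: J → hit
pos 8: B → hit
pos 9: T → fault, evict J, frames (B T)
pos 10: Z → fault, evict B, frames (T Z)
pos 11: T → hit
pos 12: B → fault, evict Z, frames (T B)
pos 13: Z → fault, evict T, frames (B Z)
pos 14: T → fault, evict B, frames (Z T)
At position 14, page B is evicted.

B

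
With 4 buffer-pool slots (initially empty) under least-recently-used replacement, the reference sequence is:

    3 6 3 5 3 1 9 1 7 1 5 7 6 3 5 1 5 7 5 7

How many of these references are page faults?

3 -> miss, frames (3)
6 -> miss, frames (3 6)
3 -> hit
5 -> miss, frames (6 3 5)
3 -> hit
1 -> miss, frames (6 5 3 1)
9 -> miss, evict 6, frames (5 3 1 9)
1 -> hit
7 -> miss, evict 5, frames (3 9 1 7)
1 -> hit
5 -> miss, evict 3, frames (9 7 1 5)
7 -> hit
6 -> miss, evict 9, frames (1 5 7 6)
3 -> miss, evict 1, frames (5 7 6 3)
5 -> hit
1 -> miss, evict 7, frames (6 3 5 1)
5 -> hit
7 -> miss, evict 6, frames (3 1 5 7)
5 -> hit
7 -> hit
Page faults: 11.

11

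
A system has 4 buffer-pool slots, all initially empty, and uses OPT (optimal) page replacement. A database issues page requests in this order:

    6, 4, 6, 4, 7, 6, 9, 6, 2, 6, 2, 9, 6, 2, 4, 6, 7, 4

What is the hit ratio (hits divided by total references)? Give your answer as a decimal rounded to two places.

6: miss, frames [6]
4: miss, frames [6, 4]
6: hit
4: hit
7: miss, frames [6, 4, 7]
6: hit
9: miss, frames [6, 4, 7, 9]
6: hit
2: miss, evict 7, frames [6, 4, 9, 2]
6: hit
2: hit
9: hit
6: hit
2: hit
4: hit
6: hit
7: miss, evict 2, frames [6, 4, 9, 7]
4: hit
Hits: 12 of 18 references → 12/18 = 0.6667.

0.67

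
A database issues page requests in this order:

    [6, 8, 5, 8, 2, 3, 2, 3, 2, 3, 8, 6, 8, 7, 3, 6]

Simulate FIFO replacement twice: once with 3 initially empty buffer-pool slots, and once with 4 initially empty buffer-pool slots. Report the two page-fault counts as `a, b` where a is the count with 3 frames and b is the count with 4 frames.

3 frames: F F F . F F . . . . F F . F F . → 9 faults.
4 frames: F F F . F F . . . . . F F F . . → 8 faults.
8 < 9: adding a frame reduced faults, as is typical.

9, 8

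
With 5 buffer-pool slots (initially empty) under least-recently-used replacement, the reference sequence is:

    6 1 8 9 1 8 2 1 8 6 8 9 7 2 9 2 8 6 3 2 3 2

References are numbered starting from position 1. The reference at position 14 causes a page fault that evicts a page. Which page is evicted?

pos 1: 6 → fault, frames [6]
pos 2: 1 → fault, frames [6, 1]
pos 3: 8 → fault, frames [6, 1, 8]
pos 4: 9 → fault, frames [6, 1, 8, 9]
pos 5: 1 → hit
pos 6: 8 → hit
pos 7: 2 → fault, frames [6, 9, 1, 8, 2]
pos 8: 1 → hit
pos 9: 8 → hit
pos 10: 6 → hit
pos 11: 8 → hit
pos 12: 9 → hit
pos 13: 7 → fault, evict 2, frames [1, 6, 8, 9, 7]
pos 14: 2 → fault, evict 1, frames [6, 8, 9, 7, 2]
At position 14, page 1 is evicted.

1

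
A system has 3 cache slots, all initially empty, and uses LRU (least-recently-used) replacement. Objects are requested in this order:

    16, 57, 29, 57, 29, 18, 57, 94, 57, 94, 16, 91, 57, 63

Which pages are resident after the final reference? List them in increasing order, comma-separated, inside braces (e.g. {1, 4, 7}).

16 -> fault, frames {16}
57 -> fault, frames {16,57}
29 -> fault, frames {16,57,29}
57 -> hit
29 -> hit
18 -> fault, evict 16, frames {57,29,18}
57 -> hit
94 -> fault, evict 29, frames {18,57,94}
57 -> hit
94 -> hit
16 -> fault, evict 18, frames {57,94,16}
91 -> fault, evict 57, frames {94,16,91}
57 -> fault, evict 94, frames {16,91,57}
63 -> fault, evict 16, frames {91,57,63}

{57, 63, 91}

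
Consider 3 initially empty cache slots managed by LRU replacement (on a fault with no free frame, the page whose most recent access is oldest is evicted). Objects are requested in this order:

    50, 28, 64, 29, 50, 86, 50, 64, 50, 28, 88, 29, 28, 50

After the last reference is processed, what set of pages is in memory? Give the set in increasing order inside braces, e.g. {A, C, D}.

{28, 29, 50}

50: miss, frames (50)
28: miss, frames (50 28)
64: miss, frames (50 28 64)
29: miss, evict 50, frames (28 64 29)
50: miss, evict 28, frames (64 29 50)
86: miss, evict 64, frames (29 50 86)
50: hit
64: miss, evict 29, frames (86 50 64)
50: hit
28: miss, evict 86, frames (64 50 28)
88: miss, evict 64, frames (50 28 88)
29: miss, evict 50, frames (28 88 29)
28: hit
50: miss, evict 88, frames (29 28 50)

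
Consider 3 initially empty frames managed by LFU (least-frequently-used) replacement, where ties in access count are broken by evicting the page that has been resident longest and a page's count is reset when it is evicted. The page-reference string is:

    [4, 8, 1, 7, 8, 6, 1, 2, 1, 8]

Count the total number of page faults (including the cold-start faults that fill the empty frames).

4 -> miss, frames [4]
8 -> miss, frames [4, 8]
1 -> miss, frames [4, 8, 1]
7 -> miss, evict 4, frames [8, 1, 7]
8 -> hit
6 -> miss, evict 1, frames [8, 7, 6]
1 -> miss, evict 7, frames [8, 6, 1]
2 -> miss, evict 6, frames [8, 1, 2]
1 -> hit
8 -> hit
Page faults: 7.

7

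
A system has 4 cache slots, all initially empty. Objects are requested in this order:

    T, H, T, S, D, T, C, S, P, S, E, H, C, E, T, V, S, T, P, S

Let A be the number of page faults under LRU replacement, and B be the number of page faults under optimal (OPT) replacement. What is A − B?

3

Under LRU: F F . F F . F . F . F F F . F F F . F . → 13 faults.
Under OPT: F F . F F . F . F . F . . . F F . . F . → 10 faults.
A − B = 13 − 10 = 3.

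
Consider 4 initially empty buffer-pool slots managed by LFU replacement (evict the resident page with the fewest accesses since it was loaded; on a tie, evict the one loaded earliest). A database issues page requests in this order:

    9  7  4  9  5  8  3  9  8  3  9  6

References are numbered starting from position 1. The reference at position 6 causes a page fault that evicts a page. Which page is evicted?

7

pos 1: 9: miss, frames {9}
pos 2: 7: miss, frames {9,7}
pos 3: 4: miss, frames {9,7,4}
pos 4: 9: hit
pos 5: 5: miss, frames {9,7,4,5}
pos 6: 8: miss, evict 7, frames {9,4,5,8}
At position 6, page 7 is evicted.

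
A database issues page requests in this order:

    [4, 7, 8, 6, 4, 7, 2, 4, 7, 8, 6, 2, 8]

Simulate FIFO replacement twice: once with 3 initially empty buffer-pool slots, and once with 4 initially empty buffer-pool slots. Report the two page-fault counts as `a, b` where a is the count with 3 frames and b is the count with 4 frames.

3 frames: F F F F F F F . . F F . . → 9 faults.
4 frames: F F F F . . F F F F F F . → 10 faults.
10 > 9: adding a frame increased faults — Belady's anomaly.

9, 10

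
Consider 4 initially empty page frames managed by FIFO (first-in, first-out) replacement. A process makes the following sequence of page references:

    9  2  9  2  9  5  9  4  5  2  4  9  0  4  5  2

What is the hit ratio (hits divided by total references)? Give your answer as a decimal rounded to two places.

9: miss, frames {9}
2: miss, frames {9,2}
9: hit
2: hit
9: hit
5: miss, frames {9,2,5}
9: hit
4: miss, frames {9,2,5,4}
5: hit
2: hit
4: hit
9: hit
0: miss, evict 9, frames {2,5,4,0}
4: hit
5: hit
2: hit
Hits: 11 of 16 references → 11/16 = 0.6875.

0.69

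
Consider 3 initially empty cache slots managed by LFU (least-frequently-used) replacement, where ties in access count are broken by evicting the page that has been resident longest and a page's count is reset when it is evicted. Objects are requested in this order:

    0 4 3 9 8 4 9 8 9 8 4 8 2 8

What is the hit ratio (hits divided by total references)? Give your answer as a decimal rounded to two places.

0: fault, frames {0}
4: fault, frames {0,4}
3: fault, frames {0,4,3}
9: fault, evict 0, frames {4,3,9}
8: fault, evict 4, frames {3,9,8}
4: fault, evict 3, frames {9,8,4}
9: hit
8: hit
9: hit
8: hit
4: hit
8: hit
2: fault, evict 4, frames {9,8,2}
8: hit
Hits: 7 of 14 references → 7/14 = 0.5000.

0.50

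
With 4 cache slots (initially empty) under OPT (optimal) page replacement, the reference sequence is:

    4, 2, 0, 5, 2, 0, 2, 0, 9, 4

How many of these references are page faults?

4: miss, frames {4}
2: miss, frames {4,2}
0: miss, frames {4,2,0}
5: miss, frames {4,2,0,5}
2: hit
0: hit
2: hit
0: hit
9: miss, evict 5, frames {4,2,0,9}
4: hit
Page faults: 5.

5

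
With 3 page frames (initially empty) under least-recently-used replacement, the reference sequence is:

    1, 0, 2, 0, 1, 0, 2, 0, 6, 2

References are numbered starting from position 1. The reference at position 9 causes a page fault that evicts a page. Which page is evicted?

pos 1: 1 -> fault, frames (1)
pos 2: 0 -> fault, frames (1 0)
pos 3: 2 -> fault, frames (1 0 2)
pos 4: 0 -> hit
pos 5: 1 -> hit
pos 6: 0 -> hit
pos 7: 2 -> hit
pos 8: 0 -> hit
pos 9: 6 -> fault, evict 1, frames (2 0 6)
At position 9, page 1 is evicted.

1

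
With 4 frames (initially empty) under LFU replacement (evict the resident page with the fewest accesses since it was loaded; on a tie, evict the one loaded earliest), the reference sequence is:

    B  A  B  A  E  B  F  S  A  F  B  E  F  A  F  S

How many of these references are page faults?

B → fault, frames {B}
A → fault, frames {B,A}
B → hit
A → hit
E → fault, frames {B,A,E}
B → hit
F → fault, frames {B,A,E,F}
S → fault, evict E, frames {B,A,F,S}
A → hit
F → hit
B → hit
E → fault, evict S, frames {B,A,F,E}
F → hit
A → hit
F → hit
S → fault, evict E, frames {B,A,F,S}
Page faults: 7.

7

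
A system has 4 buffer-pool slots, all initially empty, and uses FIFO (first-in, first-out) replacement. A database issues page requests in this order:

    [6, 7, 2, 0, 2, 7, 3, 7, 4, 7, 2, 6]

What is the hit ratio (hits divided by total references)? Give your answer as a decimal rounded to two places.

6 -> fault, frames [6]
7 -> fault, frames [6, 7]
2 -> fault, frames [6, 7, 2]
0 -> fault, frames [6, 7, 2, 0]
2 -> hit
7 -> hit
3 -> fault, evict 6, frames [7, 2, 0, 3]
7 -> hit
4 -> fault, evict 7, frames [2, 0, 3, 4]
7 -> fault, evict 2, frames [0, 3, 4, 7]
2 -> fault, evict 0, frames [3, 4, 7, 2]
6 -> fault, evict 3, frames [4, 7, 2, 6]
Hits: 3 of 12 references → 3/12 = 0.2500.

0.25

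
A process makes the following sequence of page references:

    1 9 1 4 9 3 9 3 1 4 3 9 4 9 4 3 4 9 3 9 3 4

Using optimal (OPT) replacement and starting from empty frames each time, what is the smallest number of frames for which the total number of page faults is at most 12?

2

f=1: 22 faults
f=2: 10 faults
f=3: 5 faults
f=4: 4 faults
Smallest f with faults ≤ 12 is 2.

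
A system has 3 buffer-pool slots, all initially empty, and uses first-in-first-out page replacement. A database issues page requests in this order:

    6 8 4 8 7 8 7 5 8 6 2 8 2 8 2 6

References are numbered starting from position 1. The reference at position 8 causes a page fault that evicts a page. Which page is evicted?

pos 1: 6: miss, frames (6)
pos 2: 8: miss, frames (6 8)
pos 3: 4: miss, frames (6 8 4)
pos 4: 8: hit
pos 5: 7: miss, evict 6, frames (8 4 7)
pos 6: 8: hit
pos 7: 7: hit
pos 8: 5: miss, evict 8, frames (4 7 5)
At position 8, page 8 is evicted.

8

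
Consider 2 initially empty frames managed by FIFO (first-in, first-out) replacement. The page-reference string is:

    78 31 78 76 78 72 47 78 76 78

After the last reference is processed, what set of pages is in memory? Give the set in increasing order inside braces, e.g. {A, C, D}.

{76, 78}

78: fault, frames (78)
31: fault, frames (78 31)
78: hit
76: fault, evict 78, frames (31 76)
78: fault, evict 31, frames (76 78)
72: fault, evict 76, frames (78 72)
47: fault, evict 78, frames (72 47)
78: fault, evict 72, frames (47 78)
76: fault, evict 47, frames (78 76)
78: hit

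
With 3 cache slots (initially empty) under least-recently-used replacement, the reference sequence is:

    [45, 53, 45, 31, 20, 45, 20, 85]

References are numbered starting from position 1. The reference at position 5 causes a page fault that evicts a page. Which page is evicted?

pos 1: 45 -> miss, frames [45]
pos 2: 53 -> miss, frames [45, 53]
pos 3: 45 -> hit
pos 4: 31 -> miss, frames [53, 45, 31]
pos 5: 20 -> miss, evict 53, frames [45, 31, 20]
At position 5, page 53 is evicted.

53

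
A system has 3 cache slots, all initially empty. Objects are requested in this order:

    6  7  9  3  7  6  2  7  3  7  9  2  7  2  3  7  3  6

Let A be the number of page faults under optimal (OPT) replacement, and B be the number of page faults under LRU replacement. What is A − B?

-3

Under OPT: F F F F . . F . . . F . . . F . . F → 8 faults.
Under LRU: F F F F . F F . F . F F . . F . . F → 11 faults.
A − B = 8 − 11 = -3.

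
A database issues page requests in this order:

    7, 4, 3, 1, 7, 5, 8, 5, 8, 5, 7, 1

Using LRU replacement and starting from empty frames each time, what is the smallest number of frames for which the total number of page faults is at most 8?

f=1: 12 faults
f=2: 9 faults
f=3: 8 faults
f=4: 6 faults
f=5: 6 faults
f=6: 6 faults
Smallest f with faults ≤ 8 is 3.

3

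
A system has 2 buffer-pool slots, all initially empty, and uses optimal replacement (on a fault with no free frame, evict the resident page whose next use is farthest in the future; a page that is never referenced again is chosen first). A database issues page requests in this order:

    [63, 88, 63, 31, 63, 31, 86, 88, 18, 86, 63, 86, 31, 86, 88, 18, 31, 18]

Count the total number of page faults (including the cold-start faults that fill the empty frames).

63 → fault, frames [63]
88 → fault, frames [63, 88]
63 → hit
31 → fault, evict 88, frames [63, 31]
63 → hit
31 → hit
86 → fault, evict 31, frames [63, 86]
88 → fault, evict 63, frames [86, 88]
18 → fault, evict 88, frames [86, 18]
86 → hit
63 → fault, evict 18, frames [86, 63]
86 → hit
31 → fault, evict 63, frames [86, 31]
86 → hit
88 → fault, evict 86, frames [31, 88]
18 → fault, evict 88, frames [31, 18]
31 → hit
18 → hit
Page faults: 10.

10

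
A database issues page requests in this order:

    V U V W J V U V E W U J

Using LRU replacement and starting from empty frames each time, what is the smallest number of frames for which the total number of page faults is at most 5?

5

f=1: 12 faults
f=2: 10 faults
f=3: 9 faults
f=4: 7 faults
f=5: 5 faults
Smallest f with faults ≤ 5 is 5.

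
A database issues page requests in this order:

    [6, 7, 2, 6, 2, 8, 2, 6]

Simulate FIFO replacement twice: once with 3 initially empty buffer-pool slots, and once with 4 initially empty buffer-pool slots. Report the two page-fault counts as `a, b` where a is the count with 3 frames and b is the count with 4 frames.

3 frames: F F F . . F . F → 5 faults.
4 frames: F F F . . F . . → 4 faults.
4 < 5: adding a frame reduced faults, as is typical.

5, 4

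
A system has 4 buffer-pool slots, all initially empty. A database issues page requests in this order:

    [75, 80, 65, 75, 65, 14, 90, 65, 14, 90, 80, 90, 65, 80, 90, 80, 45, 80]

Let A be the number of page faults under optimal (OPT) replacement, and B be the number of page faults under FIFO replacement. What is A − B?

Under OPT: F F F . . F F . . . . . . . . . F . → 6 faults.
Under FIFO: F F F . . F F . . . . . . . . . F F → 7 faults.
A − B = 6 − 7 = -1.

-1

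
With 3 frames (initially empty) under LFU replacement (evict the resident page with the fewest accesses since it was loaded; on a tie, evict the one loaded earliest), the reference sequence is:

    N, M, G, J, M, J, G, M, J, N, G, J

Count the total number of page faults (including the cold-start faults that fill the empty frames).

N → miss, frames (N)
M → miss, frames (N M)
G → miss, frames (N M G)
J → miss, evict N, frames (M G J)
M → hit
J → hit
G → hit
M → hit
J → hit
N → miss, evict G, frames (M J N)
G → miss, evict N, frames (M J G)
J → hit
Page faults: 6.

6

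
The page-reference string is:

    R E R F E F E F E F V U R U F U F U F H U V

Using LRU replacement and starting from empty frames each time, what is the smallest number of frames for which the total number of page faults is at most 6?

5

f=1: 22 faults
f=2: 11 faults
f=3: 9 faults
f=4: 8 faults
f=5: 6 faults
f=6: 6 faults
Smallest f with faults ≤ 6 is 5.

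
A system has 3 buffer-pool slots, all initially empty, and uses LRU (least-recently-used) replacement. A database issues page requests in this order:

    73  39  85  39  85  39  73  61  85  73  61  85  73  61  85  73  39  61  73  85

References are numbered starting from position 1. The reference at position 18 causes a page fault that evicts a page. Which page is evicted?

pos 1: 73 -> miss, frames [73]
pos 2: 39 -> miss, frames [73, 39]
pos 3: 85 -> miss, frames [73, 39, 85]
pos 4: 39 -> hit
pos 5: 85 -> hit
pos 6: 39 -> hit
pos 7: 73 -> hit
pos 8: 61 -> miss, evict 85, frames [39, 73, 61]
pos 9: 85 -> miss, evict 39, frames [73, 61, 85]
pos 10: 73 -> hit
pos 11: 61 -> hit
pos 12: 85 -> hit
pos 13: 73 -> hit
pos 14: 61 -> hit
pos 15: 85 -> hit
pos 16: 73 -> hit
pos 17: 39 -> miss, evict 61, frames [85, 73, 39]
pos 18: 61 -> miss, evict 85, frames [73, 39, 61]
At position 18, page 85 is evicted.

85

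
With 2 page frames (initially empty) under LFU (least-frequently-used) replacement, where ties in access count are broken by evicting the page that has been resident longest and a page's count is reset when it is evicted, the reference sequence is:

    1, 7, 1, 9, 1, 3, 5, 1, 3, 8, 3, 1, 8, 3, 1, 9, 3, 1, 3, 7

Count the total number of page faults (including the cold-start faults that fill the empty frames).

13

1 → miss, frames [1]
7 → miss, frames [1, 7]
1 → hit
9 → miss, evict 7, frames [1, 9]
1 → hit
3 → miss, evict 9, frames [1, 3]
5 → miss, evict 3, frames [1, 5]
1 → hit
3 → miss, evict 5, frames [1, 3]
8 → miss, evict 3, frames [1, 8]
3 → miss, evict 8, frames [1, 3]
1 → hit
8 → miss, evict 3, frames [1, 8]
3 → miss, evict 8, frames [1, 3]
1 → hit
9 → miss, evict 3, frames [1, 9]
3 → miss, evict 9, frames [1, 3]
1 → hit
3 → hit
7 → miss, evict 3, frames [1, 7]
Page faults: 13.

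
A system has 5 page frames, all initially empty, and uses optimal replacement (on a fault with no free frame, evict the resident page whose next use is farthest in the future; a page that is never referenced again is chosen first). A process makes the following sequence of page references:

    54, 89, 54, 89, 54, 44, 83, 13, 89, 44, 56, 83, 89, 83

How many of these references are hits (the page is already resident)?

54 -> fault, frames [54]
89 -> fault, frames [54, 89]
54 -> hit
89 -> hit
54 -> hit
44 -> fault, frames [54, 89, 44]
83 -> fault, frames [54, 89, 44, 83]
13 -> fault, frames [54, 89, 44, 83, 13]
89 -> hit
44 -> hit
56 -> fault, evict 13, frames [54, 89, 44, 83, 56]
83 -> hit
89 -> hit
83 -> hit
Hits: 8.

8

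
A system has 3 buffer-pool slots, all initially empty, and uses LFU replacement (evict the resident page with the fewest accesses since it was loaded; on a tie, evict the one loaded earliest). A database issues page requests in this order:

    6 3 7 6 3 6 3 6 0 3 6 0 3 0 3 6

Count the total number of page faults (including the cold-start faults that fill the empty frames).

4

6 -> miss, frames {6}
3 -> miss, frames {6,3}
7 -> miss, frames {6,3,7}
6 -> hit
3 -> hit
6 -> hit
3 -> hit
6 -> hit
0 -> miss, evict 7, frames {6,3,0}
3 -> hit
6 -> hit
0 -> hit
3 -> hit
0 -> hit
3 -> hit
6 -> hit
Page faults: 4.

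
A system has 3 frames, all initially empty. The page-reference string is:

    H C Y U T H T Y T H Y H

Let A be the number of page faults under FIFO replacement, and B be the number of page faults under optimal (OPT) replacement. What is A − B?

2

Under FIFO: F F F F F F . F . . . . → 7 faults.
Under OPT: F F F F F . . . . . . . → 5 faults.
A − B = 7 − 5 = 2.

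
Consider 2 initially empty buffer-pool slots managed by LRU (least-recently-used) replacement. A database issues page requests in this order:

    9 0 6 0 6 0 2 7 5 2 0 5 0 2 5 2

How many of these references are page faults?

9: miss, frames {9}
0: miss, frames {9,0}
6: miss, evict 9, frames {0,6}
0: hit
6: hit
0: hit
2: miss, evict 6, frames {0,2}
7: miss, evict 0, frames {2,7}
5: miss, evict 2, frames {7,5}
2: miss, evict 7, frames {5,2}
0: miss, evict 5, frames {2,0}
5: miss, evict 2, frames {0,5}
0: hit
2: miss, evict 5, frames {0,2}
5: miss, evict 0, frames {2,5}
2: hit
Page faults: 11.

11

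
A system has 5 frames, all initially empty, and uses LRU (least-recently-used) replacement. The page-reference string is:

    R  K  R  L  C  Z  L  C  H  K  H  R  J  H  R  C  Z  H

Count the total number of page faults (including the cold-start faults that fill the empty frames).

R -> miss, frames (R)
K -> miss, frames (R K)
R -> hit
L -> miss, frames (K R L)
C -> miss, frames (K R L C)
Z -> miss, frames (K R L C Z)
L -> hit
C -> hit
H -> miss, evict K, frames (R Z L C H)
K -> miss, evict R, frames (Z L C H K)
H -> hit
R -> miss, evict Z, frames (L C K H R)
J -> miss, evict L, frames (C K H R J)
H -> hit
R -> hit
C -> hit
Z -> miss, evict K, frames (J H R C Z)
H -> hit
Page faults: 10.

10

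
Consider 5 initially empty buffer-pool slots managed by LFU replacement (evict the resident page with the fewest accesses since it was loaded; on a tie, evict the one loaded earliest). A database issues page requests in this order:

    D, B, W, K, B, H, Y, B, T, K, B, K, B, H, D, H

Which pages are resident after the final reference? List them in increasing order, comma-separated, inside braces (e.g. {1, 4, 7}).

{B, D, H, K, T}

D → miss, frames {D}
B → miss, frames {D,B}
W → miss, frames {D,B,W}
K → miss, frames {D,B,W,K}
B → hit
H → miss, frames {D,B,W,K,H}
Y → miss, evict D, frames {B,W,K,H,Y}
B → hit
T → miss, evict W, frames {B,K,H,Y,T}
K → hit
B → hit
K → hit
B → hit
H → hit
D → miss, evict Y, frames {B,K,H,T,D}
H → hit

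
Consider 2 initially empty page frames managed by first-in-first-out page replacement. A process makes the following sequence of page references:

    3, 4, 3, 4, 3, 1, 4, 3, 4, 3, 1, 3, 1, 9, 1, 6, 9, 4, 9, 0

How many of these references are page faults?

3 -> miss, frames [3]
4 -> miss, frames [3, 4]
3 -> hit
4 -> hit
3 -> hit
1 -> miss, evict 3, frames [4, 1]
4 -> hit
3 -> miss, evict 4, frames [1, 3]
4 -> miss, evict 1, frames [3, 4]
3 -> hit
1 -> miss, evict 3, frames [4, 1]
3 -> miss, evict 4, frames [1, 3]
1 -> hit
9 -> miss, evict 1, frames [3, 9]
1 -> miss, evict 3, frames [9, 1]
6 -> miss, evict 9, frames [1, 6]
9 -> miss, evict 1, frames [6, 9]
4 -> miss, evict 6, frames [9, 4]
9 -> hit
0 -> miss, evict 9, frames [4, 0]
Page faults: 13.

13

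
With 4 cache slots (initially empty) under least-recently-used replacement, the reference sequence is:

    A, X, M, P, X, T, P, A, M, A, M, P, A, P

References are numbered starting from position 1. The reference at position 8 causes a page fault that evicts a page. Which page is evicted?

pos 1: A -> fault, frames [A]
pos 2: X -> fault, frames [A, X]
pos 3: M -> fault, frames [A, X, M]
pos 4: P -> fault, frames [A, X, M, P]
pos 5: X -> hit
pos 6: T -> fault, evict A, frames [M, P, X, T]
pos 7: P -> hit
pos 8: A -> fault, evict M, frames [X, T, P, A]
At position 8, page M is evicted.

M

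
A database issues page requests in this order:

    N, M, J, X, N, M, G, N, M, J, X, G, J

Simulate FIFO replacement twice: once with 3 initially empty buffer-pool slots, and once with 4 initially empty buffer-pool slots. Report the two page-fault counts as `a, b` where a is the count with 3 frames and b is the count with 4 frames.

9, 10

3 frames: F F F F F F F . . F F . . → 9 faults.
4 frames: F F F F . . F F F F F F . → 10 faults.
10 > 9: adding a frame increased faults — Belady's anomaly.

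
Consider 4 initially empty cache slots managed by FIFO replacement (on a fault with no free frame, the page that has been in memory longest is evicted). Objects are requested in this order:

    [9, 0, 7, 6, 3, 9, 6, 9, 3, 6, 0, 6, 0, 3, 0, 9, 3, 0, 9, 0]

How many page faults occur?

9: miss, frames [9]
0: miss, frames [9, 0]
7: miss, frames [9, 0, 7]
6: miss, frames [9, 0, 7, 6]
3: miss, evict 9, frames [0, 7, 6, 3]
9: miss, evict 0, frames [7, 6, 3, 9]
6: hit
9: hit
3: hit
6: hit
0: miss, evict 7, frames [6, 3, 9, 0]
6: hit
0: hit
3: hit
0: hit
9: hit
3: hit
0: hit
9: hit
0: hit
Page faults: 7.

7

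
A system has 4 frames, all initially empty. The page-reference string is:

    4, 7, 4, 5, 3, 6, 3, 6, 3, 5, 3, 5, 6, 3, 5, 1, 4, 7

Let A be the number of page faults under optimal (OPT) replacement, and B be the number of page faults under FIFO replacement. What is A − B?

-1

Under OPT: F F . F F F . . . . . . . . . F . F → 7 faults.
Under FIFO: F F . F F F . . . . . . . . . F F F → 8 faults.
A − B = 7 − 8 = -1.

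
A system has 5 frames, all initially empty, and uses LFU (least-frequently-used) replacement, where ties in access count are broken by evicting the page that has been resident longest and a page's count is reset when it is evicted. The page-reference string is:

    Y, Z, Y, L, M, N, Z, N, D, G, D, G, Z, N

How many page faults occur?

7

Y -> miss, frames {Y}
Z -> miss, frames {Y,Z}
Y -> hit
L -> miss, frames {Y,Z,L}
M -> miss, frames {Y,Z,L,M}
N -> miss, frames {Y,Z,L,M,N}
Z -> hit
N -> hit
D -> miss, evict L, frames {Y,Z,M,N,D}
G -> miss, evict M, frames {Y,Z,N,D,G}
D -> hit
G -> hit
Z -> hit
N -> hit
Page faults: 7.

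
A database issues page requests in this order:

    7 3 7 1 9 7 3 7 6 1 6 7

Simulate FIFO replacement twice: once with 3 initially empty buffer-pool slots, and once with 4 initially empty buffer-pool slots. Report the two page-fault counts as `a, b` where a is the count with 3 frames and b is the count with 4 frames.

9, 6

3 frames: F F . F F F F . F F . F → 9 faults.
4 frames: F F . F F . . . F . . F → 6 faults.
6 < 9: adding a frame reduced faults, as is typical.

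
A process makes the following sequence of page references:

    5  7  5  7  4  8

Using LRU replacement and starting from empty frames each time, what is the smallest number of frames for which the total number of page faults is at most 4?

f=1: 6 faults
f=2: 4 faults
f=3: 4 faults
f=4: 4 faults
Smallest f with faults ≤ 4 is 2.

2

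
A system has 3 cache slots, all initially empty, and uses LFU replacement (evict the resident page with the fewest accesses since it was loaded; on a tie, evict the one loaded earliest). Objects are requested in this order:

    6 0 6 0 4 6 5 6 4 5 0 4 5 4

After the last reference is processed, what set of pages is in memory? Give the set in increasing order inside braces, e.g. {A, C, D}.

6 → fault, frames (6)
0 → fault, frames (6 0)
6 → hit
0 → hit
4 → fault, frames (6 0 4)
6 → hit
5 → fault, evict 4, frames (6 0 5)
6 → hit
4 → fault, evict 5, frames (6 0 4)
5 → fault, evict 4, frames (6 0 5)
0 → hit
4 → fault, evict 5, frames (6 0 4)
5 → fault, evict 4, frames (6 0 5)
4 → fault, evict 5, frames (6 0 4)

{0, 4, 6}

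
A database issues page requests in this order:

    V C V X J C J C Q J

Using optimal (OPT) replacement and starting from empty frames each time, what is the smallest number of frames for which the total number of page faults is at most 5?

2

f=1: 10 faults
f=2: 5 faults
f=3: 5 faults
f=4: 5 faults
f=5: 5 faults
Smallest f with faults ≤ 5 is 2.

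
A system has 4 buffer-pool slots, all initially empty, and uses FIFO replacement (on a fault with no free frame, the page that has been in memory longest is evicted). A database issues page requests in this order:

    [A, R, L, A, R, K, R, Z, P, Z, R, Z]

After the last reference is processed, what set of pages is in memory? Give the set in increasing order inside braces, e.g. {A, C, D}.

{K, P, R, Z}

A → miss, frames [A]
R → miss, frames [A, R]
L → miss, frames [A, R, L]
A → hit
R → hit
K → miss, frames [A, R, L, K]
R → hit
Z → miss, evict A, frames [R, L, K, Z]
P → miss, evict R, frames [L, K, Z, P]
Z → hit
R → miss, evict L, frames [K, Z, P, R]
Z → hit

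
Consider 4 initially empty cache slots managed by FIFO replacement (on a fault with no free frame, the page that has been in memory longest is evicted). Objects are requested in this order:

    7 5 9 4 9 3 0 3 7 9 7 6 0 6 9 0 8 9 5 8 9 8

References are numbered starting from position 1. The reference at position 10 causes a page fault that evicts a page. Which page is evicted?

4

pos 1: 7: fault, frames [7]
pos 2: 5: fault, frames [7, 5]
pos 3: 9: fault, frames [7, 5, 9]
pos 4: 4: fault, frames [7, 5, 9, 4]
pos 5: 9: hit
pos 6: 3: fault, evict 7, frames [5, 9, 4, 3]
pos 7: 0: fault, evict 5, frames [9, 4, 3, 0]
pos 8: 3: hit
pos 9: 7: fault, evict 9, frames [4, 3, 0, 7]
pos 10: 9: fault, evict 4, frames [3, 0, 7, 9]
At position 10, page 4 is evicted.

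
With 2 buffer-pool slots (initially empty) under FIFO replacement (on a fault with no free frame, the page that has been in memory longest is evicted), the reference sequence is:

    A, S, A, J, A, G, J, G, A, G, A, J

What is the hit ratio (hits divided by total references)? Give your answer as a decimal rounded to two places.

0.25

A -> miss, frames (A)
S -> miss, frames (A S)
A -> hit
J -> miss, evict A, frames (S J)
A -> miss, evict S, frames (J A)
G -> miss, evict J, frames (A G)
J -> miss, evict A, frames (G J)
G -> hit
A -> miss, evict G, frames (J A)
G -> miss, evict J, frames (A G)
A -> hit
J -> miss, evict A, frames (G J)
Hits: 3 of 12 references → 3/12 = 0.2500.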